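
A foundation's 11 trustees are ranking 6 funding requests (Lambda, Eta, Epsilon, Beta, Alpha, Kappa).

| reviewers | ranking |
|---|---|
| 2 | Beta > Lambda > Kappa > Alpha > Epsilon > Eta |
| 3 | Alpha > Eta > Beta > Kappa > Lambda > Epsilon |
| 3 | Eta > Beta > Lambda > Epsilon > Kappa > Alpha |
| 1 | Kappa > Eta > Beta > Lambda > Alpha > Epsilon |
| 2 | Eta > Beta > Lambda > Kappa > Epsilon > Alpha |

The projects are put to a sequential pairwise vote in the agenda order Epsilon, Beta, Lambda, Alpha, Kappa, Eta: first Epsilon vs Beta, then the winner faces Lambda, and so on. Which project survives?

Eta

Round 1: Epsilon vs Beta — 0–11, Beta advances.
Round 2: Beta vs Lambda — 11–0, Beta advances.
Round 3: Beta vs Alpha — 8–3, Beta advances.
Round 4: Beta vs Kappa — 10–1, Beta advances.
Round 5: Beta vs Eta — 2–9, Eta advances.
The agenda winner is Eta.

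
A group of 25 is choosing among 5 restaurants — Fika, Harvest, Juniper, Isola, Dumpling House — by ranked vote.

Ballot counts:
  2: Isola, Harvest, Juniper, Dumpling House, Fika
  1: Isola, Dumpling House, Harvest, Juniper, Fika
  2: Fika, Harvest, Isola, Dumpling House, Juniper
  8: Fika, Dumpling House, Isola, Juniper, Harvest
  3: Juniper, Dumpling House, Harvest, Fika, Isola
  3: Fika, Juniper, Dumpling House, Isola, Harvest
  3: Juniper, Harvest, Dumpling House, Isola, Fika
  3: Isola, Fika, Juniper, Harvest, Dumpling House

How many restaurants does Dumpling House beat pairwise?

2

Dumpling House against each rival (25 friends):
Dumpling House vs Fika: 2+1+3+3 = 9 for Dumpling House, 16 for Fika — Fika by 16–9.
Dumpling House–Harvest: Dumpling House 15–10.
Dumpling House vs Juniper: 11 to 14, Juniper.
Dumpling House vs Isola: Dumpling House is ranked higher on 8+3+3+3 = 17 ballots, Isola on 8. Dumpling House wins 17–8.
Dumpling House beats Harvest, Isola; loses to Fika, Juniper — 2 pairwise wins.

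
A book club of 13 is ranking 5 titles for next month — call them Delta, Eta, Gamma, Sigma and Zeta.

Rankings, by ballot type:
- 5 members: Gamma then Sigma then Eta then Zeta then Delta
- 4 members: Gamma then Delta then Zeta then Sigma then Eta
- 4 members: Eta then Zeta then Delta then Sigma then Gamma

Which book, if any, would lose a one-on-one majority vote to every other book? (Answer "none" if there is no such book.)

none

Head-to-head results (13 members):
Delta vs Eta: 4 for Delta, 9 for Eta — Eta by 9–4.
Delta vs Gamma: Gamma, 9–4.
Delta vs Sigma: 4+4 = 8 for Delta, 5 for Sigma — Delta by 8–5.
Delta vs Zeta: 4 for Delta, 9 for Zeta — Zeta by 9–4.
Eta vs Gamma: Gamma wins 9–4.
Eta vs Sigma: 4 to 9, Sigma.
Eta vs Zeta: 5+4 = 9 for Eta, 4 for Zeta — Eta by 9–4.
Gamma vs Sigma: Gamma preferred on 5+4 = 9 ballots; Gamma wins 9–4.
Gamma vs Zeta: 5+4 = 9 for Gamma, 4 for Zeta — Gamma by 9–4.
Sigma vs Zeta: 5 for Sigma, 8 for Zeta — Zeta by 8–5.
Each book has at least one pairwise win (Delta beats Sigma; Eta beats Delta; Gamma beats Delta; Sigma beats Eta; Zeta beats Delta) — no Condorcet loser.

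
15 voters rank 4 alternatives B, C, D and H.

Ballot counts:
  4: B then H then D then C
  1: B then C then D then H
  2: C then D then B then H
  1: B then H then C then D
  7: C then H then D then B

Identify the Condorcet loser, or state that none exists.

Pairwise majorities:
B vs C: C, 9–6.
B vs D: B is ranked higher on 4+1+1 = 6 ballots, D on 9. D wins 9–6.
B vs H: B wins 8–7.
C vs D: C wins 11–4.
C vs H: C wins 10–5.
D vs H: D preferred on 1+2 = 3 ballots; H wins 12–3.
Every alternative wins at least one matchup (B beats H; C beats B; D beats B; H beats D), so there is no Condorcet loser.

none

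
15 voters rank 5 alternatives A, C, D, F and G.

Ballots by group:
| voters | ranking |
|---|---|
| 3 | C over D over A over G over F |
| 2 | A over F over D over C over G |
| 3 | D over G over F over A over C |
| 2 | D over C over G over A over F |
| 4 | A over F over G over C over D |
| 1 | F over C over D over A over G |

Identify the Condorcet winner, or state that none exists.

none

Pairwise majorities:
A vs C: A preferred on 2+3+4 = 9 ballots; A wins 9–6.
A vs D: 6 to 9, D.
A vs F: A wins 11–4.
A vs G: 10 to 5, A.
C vs D: C preferred on 3+4+1 = 8 ballots; C wins 8–7.
C vs F: C preferred on 3+2 = 5 ballots; F wins 10–5.
C vs G: C is ranked higher on 3+2+2+1 = 8 ballots, G on 7. C wins 8–7.
D vs F: 3+3+2 = 8 for D, 7 for F — D by 8–7.
D vs G: D, 11–4.
F vs G: 2+4+1 = 7 for F, 8 for G — G by 8–7.
No alternative is unbeaten: A loses to D; C loses to A; D loses to C; F loses to A; G loses to A. In particular A > C > D > A is a majority cycle — no Condorcet winner exists.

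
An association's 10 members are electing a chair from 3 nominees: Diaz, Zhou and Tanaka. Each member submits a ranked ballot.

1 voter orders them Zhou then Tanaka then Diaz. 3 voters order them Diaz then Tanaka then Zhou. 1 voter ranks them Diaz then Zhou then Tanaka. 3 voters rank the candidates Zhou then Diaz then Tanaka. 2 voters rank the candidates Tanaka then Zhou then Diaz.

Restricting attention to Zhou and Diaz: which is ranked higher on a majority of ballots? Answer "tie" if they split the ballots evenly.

Zhou

Ballots ranking Zhou above Diaz: 1 + 3 + 2 = 6.
Ballots ranking Diaz above Zhou: 10 − 6 = 4.
Zhou wins the head-to-head 6–4.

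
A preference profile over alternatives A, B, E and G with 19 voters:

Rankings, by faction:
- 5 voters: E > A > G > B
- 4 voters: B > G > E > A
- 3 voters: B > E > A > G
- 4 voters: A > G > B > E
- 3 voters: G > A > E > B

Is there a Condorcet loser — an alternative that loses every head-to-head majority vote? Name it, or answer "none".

Head-to-head results (19 voters):
A vs B: 5+4+3 = 12 for A, 7 for B — A by 12–7.
A vs E: E wins 12–7.
A vs G: A preferred on 5+3+4 = 12 ballots; A wins 12–7.
B vs E: B, 11–8.
B–G: G 12–7.
E–G: G 11–8.
No alternative is winless: A beats B; B beats E; E beats A; G beats B. There is no Condorcet loser.

none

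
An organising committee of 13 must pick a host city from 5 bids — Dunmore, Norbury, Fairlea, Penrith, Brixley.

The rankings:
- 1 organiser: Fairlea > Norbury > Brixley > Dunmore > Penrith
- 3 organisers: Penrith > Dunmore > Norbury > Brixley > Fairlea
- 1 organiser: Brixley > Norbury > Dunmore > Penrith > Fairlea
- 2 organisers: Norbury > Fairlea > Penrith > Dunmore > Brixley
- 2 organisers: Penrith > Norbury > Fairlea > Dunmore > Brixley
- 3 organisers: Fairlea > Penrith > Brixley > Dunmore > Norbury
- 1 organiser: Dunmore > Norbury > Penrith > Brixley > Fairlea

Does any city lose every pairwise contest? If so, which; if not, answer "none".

Brixley

Head-to-head results (13 organisers):
Dunmore vs Norbury: 7 to 6, Dunmore.
Dunmore vs Fairlea: Dunmore is ranked higher on 3+1+1 = 5 ballots, Fairlea on 8. Fairlea wins 8–5.
Dunmore vs Penrith: Dunmore is ranked higher on 1+1+1 = 3 ballots, Penrith on 10. Penrith wins 10–3.
Dunmore vs Brixley: Dunmore preferred on 3+2+2+1 = 8 ballots; Dunmore wins 8–5.
Norbury vs Fairlea: Norbury wins 9–4.
Norbury vs Penrith: Penrith wins 8–5.
Norbury vs Brixley: Norbury wins 9–4.
Fairlea–Penrith: Penrith 7–6.
Fairlea–Brixley: Fairlea 8–5.
Penrith vs Brixley: 11 to 2, Penrith.
Only Brixley has no wins; Brixley is the Condorcet loser.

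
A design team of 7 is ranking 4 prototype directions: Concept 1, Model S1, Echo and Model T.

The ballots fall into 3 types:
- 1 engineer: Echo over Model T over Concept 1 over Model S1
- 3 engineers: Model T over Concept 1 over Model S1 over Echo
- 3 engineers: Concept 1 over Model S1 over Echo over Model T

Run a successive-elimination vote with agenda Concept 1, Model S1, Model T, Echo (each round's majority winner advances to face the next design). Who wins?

Echo

Round 1: Concept 1 vs Model S1 — 7–0, Concept 1 advances.
Round 2: Concept 1 vs Model T — 3–4, Model T advances.
Round 3: Model T vs Echo — 3–4, Echo advances.
Echo survives the agenda.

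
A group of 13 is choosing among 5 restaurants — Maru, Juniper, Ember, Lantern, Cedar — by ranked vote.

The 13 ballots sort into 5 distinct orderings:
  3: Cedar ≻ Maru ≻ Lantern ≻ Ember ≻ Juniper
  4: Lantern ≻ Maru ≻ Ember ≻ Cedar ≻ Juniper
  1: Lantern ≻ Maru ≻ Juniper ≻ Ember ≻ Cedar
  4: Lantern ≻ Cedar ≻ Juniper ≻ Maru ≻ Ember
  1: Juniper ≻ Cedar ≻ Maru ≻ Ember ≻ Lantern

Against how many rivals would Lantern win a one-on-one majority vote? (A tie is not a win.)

Lantern against each rival (13 friends):
Lantern vs Maru: 4+1+4 = 9 for Lantern, 4 for Maru — Lantern by 9–4.
Lantern–Juniper: Lantern 12–1.
Lantern–Ember: Lantern 12–1.
Lantern vs Cedar: Lantern wins 9–4.
Lantern beats Maru, Juniper, Ember, Cedar — 4 pairwise wins.

4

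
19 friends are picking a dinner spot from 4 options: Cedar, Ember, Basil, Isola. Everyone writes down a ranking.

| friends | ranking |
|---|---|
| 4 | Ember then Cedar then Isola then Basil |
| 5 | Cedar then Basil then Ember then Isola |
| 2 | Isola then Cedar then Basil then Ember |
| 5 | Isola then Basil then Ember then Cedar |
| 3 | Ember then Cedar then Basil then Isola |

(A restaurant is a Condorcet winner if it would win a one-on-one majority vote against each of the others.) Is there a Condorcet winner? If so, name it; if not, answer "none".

none

Head-to-head results (19 friends):
Cedar vs Ember: Cedar preferred on 5+2 = 7 ballots; Ember wins 12–7.
Cedar vs Basil: 4+5+2+3 = 14 for Cedar, 5 for Basil — Cedar by 14–5.
Cedar vs Isola: 4+5+3 = 12 for Cedar, 7 for Isola — Cedar by 12–7.
Ember vs Basil: Ember preferred on 4+3 = 7 ballots; Basil wins 12–7.
Ember vs Isola: 12 to 7, Ember.
Basil vs Isola: Basil preferred on 5+3 = 8 ballots; Isola wins 11–8.
Each restaurant drops at least one matchup (Cedar loses to Ember; Ember loses to Basil; Basil loses to Cedar; Isola loses to Cedar); the cycle Cedar → Basil → Ember → Cedar rules out a Condorcet winner.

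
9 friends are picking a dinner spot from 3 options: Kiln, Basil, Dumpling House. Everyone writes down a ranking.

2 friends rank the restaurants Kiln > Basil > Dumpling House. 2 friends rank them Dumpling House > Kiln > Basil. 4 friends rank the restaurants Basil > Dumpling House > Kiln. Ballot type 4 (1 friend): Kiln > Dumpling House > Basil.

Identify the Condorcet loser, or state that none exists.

Pairwise majorities:
Kiln vs Basil: 2+2+1 = 5 for Kiln, 4 for Basil — Kiln by 5–4.
Kiln vs Dumpling House: Dumpling House, 6–3.
Basil–Dumpling House: Basil 6–3.
Every restaurant wins at least one matchup (Kiln beats Basil; Basil beats Dumpling House; Dumpling House beats Kiln), so there is no Condorcet loser.

none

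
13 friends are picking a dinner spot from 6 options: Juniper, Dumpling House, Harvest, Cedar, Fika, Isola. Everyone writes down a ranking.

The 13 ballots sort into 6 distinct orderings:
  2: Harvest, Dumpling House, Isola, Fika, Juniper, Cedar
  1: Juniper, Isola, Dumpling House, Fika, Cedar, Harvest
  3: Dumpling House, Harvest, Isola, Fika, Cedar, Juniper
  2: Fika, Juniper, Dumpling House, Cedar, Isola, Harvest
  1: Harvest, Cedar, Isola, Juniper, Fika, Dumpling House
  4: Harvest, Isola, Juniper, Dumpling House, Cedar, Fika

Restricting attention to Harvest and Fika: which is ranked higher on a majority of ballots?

Harvest

Ballots ranking Harvest above Fika: 2 + 3 + 1 + 4 = 10.
Ballots ranking Fika above Harvest: 13 − 10 = 3.
Harvest wins the head-to-head 10–3.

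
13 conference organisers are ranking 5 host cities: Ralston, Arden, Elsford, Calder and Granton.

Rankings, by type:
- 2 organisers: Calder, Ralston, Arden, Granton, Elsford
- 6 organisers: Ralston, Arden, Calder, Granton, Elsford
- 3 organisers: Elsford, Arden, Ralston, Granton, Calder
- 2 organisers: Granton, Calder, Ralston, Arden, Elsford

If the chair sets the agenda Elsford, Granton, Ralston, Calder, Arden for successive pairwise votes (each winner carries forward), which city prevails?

Round 1: Elsford vs Granton — 3–10, Granton advances.
Round 2: Granton vs Ralston — 2–11, Ralston advances.
Round 3: Ralston vs Calder — 9–4, Ralston advances.
Round 4: Ralston vs Arden — 10–3, Ralston advances.
Ralston survives the agenda.

Ralston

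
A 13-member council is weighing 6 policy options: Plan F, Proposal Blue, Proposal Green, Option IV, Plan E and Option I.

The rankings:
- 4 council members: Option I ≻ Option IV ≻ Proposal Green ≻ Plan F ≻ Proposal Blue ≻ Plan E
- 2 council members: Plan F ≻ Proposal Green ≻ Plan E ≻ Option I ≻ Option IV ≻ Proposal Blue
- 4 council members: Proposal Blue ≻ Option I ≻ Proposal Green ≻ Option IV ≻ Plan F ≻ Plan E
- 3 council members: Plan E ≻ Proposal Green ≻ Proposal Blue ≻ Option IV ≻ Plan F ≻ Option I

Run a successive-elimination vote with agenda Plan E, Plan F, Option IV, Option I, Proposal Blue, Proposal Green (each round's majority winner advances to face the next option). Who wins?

Round 1: Plan E vs Plan F — 3–10, Plan F advances.
Round 2: Plan F vs Option IV — 2–11, Option IV advances.
Round 3: Option IV vs Option I — 3–10, Option I advances.
Round 4: Option I vs Proposal Blue — 6–7, Proposal Blue advances.
Round 5: Proposal Blue vs Proposal Green — 4–9, Proposal Green advances.
Proposal Green survives the agenda.

Proposal Green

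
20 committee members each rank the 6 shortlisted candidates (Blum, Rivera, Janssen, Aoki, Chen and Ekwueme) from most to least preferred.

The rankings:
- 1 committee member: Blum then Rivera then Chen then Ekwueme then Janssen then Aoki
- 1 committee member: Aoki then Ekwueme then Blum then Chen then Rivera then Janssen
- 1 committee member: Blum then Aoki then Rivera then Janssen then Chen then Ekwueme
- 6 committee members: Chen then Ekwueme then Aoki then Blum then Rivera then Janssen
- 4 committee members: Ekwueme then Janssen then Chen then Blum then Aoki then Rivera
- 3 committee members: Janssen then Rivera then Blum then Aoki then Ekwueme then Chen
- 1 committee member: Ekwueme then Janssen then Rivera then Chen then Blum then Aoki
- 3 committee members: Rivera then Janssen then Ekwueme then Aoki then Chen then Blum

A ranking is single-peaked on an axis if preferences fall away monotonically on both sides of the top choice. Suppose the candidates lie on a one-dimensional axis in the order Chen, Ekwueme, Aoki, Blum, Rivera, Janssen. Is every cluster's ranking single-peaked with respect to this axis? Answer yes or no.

no

Axis positions: Chen=1, Ekwueme=2, Aoki=3, Blum=4, Rivera=5, Janssen=6.
Cluster 1: ranking walks positions 4-5-1-2-6-3; Chen is ranked above Aoki even though Aoki lies between Chen and the peak Blum on the axis — preferences dip and rise again. Not single-peaked.
Cluster 2 (peak Aoki at position 3): ranking walks positions 3-2-4-1-5-6, expanding outward from the peak — single-peaked.
Cluster 3: ranking walks positions 4-3-5-6-1-2; Chen is ranked above Ekwueme even though Ekwueme lies between Chen and the peak Blum on the axis — preferences dip and rise again. Not single-peaked.
Cluster 4 (peak Chen at position 1): ranking walks positions 1-2-3-4-5-6, expanding outward from the peak — single-peaked.
Cluster 5: ranking walks positions 2-6-1-4-3-5; Janssen is ranked above Aoki even though Aoki lies between Janssen and the peak Ekwueme on the axis — preferences dip and rise again. Not single-peaked.
Cluster 6 (peak Janssen at position 6): ranking walks positions 6-5-4-3-2-1, expanding outward from the peak — single-peaked.
Cluster 7: ranking walks positions 2-6-5-1-4-3; Janssen is ranked above Aoki even though Aoki lies between Janssen and the peak Ekwueme on the axis — preferences dip and rise again. Not single-peaked.
Cluster 8: ranking walks positions 5-6-2-3-1-4; Ekwueme is ranked above Blum even though Blum lies between Ekwueme and the peak Rivera on the axis — preferences dip and rise again. Not single-peaked.
Cluster 1 violates single-peakedness, so the profile is not single-peaked on this axis.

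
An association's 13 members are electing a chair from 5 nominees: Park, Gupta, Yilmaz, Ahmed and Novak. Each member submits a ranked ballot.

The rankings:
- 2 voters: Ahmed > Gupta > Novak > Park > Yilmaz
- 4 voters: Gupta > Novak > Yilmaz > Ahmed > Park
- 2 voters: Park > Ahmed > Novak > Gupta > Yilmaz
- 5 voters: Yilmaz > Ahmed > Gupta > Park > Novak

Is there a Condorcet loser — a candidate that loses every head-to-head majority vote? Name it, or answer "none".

none

Head-to-head results (13 voters):
Park vs Gupta: Park preferred on 2 ballots; Gupta wins 11–2.
Park vs Yilmaz: Park preferred on 2+2 = 4 ballots; Yilmaz wins 9–4.
Park–Ahmed: Ahmed 11–2.
Park vs Novak: Park preferred on 2+5 = 7 ballots; Park wins 7–6.
Gupta vs Yilmaz: Gupta preferred on 2+4+2 = 8 ballots; Gupta wins 8–5.
Gupta vs Ahmed: 4 for Gupta, 9 for Ahmed — Ahmed by 9–4.
Gupta vs Novak: Gupta is ranked higher on 2+4+5 = 11 ballots, Novak on 2. Gupta wins 11–2.
Yilmaz vs Ahmed: 4+5 = 9 for Yilmaz, 4 for Ahmed — Yilmaz by 9–4.
Yilmaz vs Novak: Yilmaz is ranked higher on 5 ballots, Novak on 8. Novak wins 8–5.
Ahmed vs Novak: Ahmed preferred on 2+2+5 = 9 ballots; Ahmed wins 9–4.
No candidate is winless: Park beats Novak; Gupta beats Park; Yilmaz beats Park; Ahmed beats Park; Novak beats Yilmaz. There is no Condorcet loser.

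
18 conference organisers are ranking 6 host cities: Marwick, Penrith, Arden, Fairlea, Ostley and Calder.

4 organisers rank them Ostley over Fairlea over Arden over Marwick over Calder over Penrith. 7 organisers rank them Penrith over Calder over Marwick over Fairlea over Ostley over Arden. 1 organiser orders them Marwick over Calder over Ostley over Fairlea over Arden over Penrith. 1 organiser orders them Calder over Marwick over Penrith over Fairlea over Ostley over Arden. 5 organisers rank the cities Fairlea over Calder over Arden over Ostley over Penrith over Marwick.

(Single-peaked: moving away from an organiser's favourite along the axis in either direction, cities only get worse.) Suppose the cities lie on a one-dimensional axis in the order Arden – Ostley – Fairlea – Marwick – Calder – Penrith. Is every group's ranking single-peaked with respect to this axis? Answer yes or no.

no

Axis positions: Arden=1, Ostley=2, Fairlea=3, Marwick=4, Calder=5, Penrith=6.
Group 1 (peak Ostley at position 2): ranking walks positions 2-3-1-4-5-6, expanding outward from the peak — single-peaked.
Group 2 (peak Penrith at position 6): ranking walks positions 6-5-4-3-2-1, expanding outward from the peak — single-peaked.
Group 3: ranking walks positions 4-5-2-3-1-6; Ostley is ranked above Fairlea even though Fairlea lies between Ostley and the peak Marwick on the axis — preferences dip and rise again. Not single-peaked.
Group 4 (peak Calder at position 5): ranking walks positions 5-4-6-3-2-1, expanding outward from the peak — single-peaked.
Group 5: ranking walks positions 3-5-1-2-6-4; Calder is ranked above Marwick even though Marwick lies between Calder and the peak Fairlea on the axis — preferences dip and rise again. Not single-peaked.
Group 3 violates single-peakedness, so the profile is not single-peaked on this axis.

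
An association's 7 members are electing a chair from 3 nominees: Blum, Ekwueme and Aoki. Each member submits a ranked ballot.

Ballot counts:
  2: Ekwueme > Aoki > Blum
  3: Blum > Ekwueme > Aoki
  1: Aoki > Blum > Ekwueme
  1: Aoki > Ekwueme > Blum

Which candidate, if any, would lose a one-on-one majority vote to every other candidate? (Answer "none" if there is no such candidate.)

Pairwise majorities:
Blum vs Ekwueme: 4 to 3, Blum.
Blum–Aoki: Aoki 4–3.
Ekwueme vs Aoki: Ekwueme is ranked higher on 2+3 = 5 ballots, Aoki on 2. Ekwueme wins 5–2.
Each candidate has at least one pairwise win (Blum beats Ekwueme; Ekwueme beats Aoki; Aoki beats Blum) — no Condorcet loser.

none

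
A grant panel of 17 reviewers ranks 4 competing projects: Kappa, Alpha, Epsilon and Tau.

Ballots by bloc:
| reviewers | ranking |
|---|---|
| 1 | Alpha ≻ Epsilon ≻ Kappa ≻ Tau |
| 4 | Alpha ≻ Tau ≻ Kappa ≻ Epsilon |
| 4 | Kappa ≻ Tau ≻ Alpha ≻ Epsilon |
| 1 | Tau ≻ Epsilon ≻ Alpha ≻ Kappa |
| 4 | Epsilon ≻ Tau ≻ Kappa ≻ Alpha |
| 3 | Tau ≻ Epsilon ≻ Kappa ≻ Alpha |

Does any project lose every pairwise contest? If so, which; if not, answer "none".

Head-to-head results (17 reviewers):
Kappa vs Alpha: Kappa, 11–6.
Kappa vs Epsilon: 8 to 9, Epsilon.
Kappa–Tau: Tau 12–5.
Alpha vs Epsilon: Alpha is ranked higher on 1+4+4 = 9 ballots, Epsilon on 8. Alpha wins 9–8.
Alpha vs Tau: 1+4 = 5 for Alpha, 12 for Tau — Tau by 12–5.
Epsilon vs Tau: 1+4 = 5 for Epsilon, 12 for Tau — Tau by 12–5.
No project is winless: Kappa beats Alpha; Alpha beats Epsilon; Epsilon beats Kappa; Tau beats Kappa. There is no Condorcet loser.

none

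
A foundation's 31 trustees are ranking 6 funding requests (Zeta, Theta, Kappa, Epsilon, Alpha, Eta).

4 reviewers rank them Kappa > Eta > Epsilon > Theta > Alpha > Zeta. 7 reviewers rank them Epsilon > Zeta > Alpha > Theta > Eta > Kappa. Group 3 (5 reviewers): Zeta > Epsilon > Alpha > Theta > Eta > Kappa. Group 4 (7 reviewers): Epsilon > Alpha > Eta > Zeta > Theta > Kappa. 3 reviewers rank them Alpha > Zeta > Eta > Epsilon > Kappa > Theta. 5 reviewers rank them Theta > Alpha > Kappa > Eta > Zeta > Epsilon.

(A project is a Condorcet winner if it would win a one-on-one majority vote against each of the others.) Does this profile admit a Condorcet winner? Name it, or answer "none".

Head-to-head results (31 reviewers):
Zeta vs Theta: 7+5+7+3 = 22 for Zeta, 9 for Theta — Zeta by 22–9.
Zeta vs Kappa: Zeta is ranked higher on 7+5+7+3 = 22 ballots, Kappa on 9. Zeta wins 22–9.
Zeta vs Epsilon: Zeta is ranked higher on 5+3+5 = 13 ballots, Epsilon on 18. Epsilon wins 18–13.
Zeta vs Alpha: Zeta preferred on 7+5 = 12 ballots; Alpha wins 19–12.
Zeta vs Eta: 7+5+3 = 15 for Zeta, 16 for Eta — Eta by 16–15.
Theta vs Kappa: Theta is ranked higher on 7+5+7+5 = 24 ballots, Kappa on 7. Theta wins 24–7.
Theta vs Epsilon: 5 to 26, Epsilon.
Theta vs Alpha: 4+5 = 9 for Theta, 22 for Alpha — Alpha by 22–9.
Theta vs Eta: Theta is ranked higher on 7+5+5 = 17 ballots, Eta on 14. Theta wins 17–14.
Kappa vs Epsilon: 9 to 22, Epsilon.
Kappa vs Alpha: Kappa is ranked higher on 4 ballots, Alpha on 27. Alpha wins 27–4.
Kappa vs Eta: 9 to 22, Eta.
Epsilon vs Alpha: Epsilon is ranked higher on 4+7+5+7 = 23 ballots, Alpha on 8. Epsilon wins 23–8.
Epsilon vs Eta: Epsilon preferred on 7+5+7 = 19 ballots; Epsilon wins 19–12.
Alpha vs Eta: 7+5+7+3+5 = 27 for Alpha, 4 for Eta — Alpha by 27–4.
Only Epsilon has no losses; Epsilon is the Condorcet winner.

Epsilon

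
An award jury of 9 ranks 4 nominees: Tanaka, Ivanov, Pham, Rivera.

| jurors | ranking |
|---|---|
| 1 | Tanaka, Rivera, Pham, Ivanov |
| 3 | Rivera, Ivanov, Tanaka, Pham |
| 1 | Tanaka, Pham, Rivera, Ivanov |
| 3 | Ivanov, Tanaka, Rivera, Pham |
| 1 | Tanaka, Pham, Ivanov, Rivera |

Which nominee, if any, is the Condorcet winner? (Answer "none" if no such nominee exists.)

none

Head-to-head results (9 jurors):
Tanaka vs Ivanov: Ivanov wins 6–3.
Tanaka–Pham: Tanaka 9–0.
Tanaka vs Rivera: Tanaka, 6–3.
Ivanov–Pham: Ivanov 6–3.
Ivanov–Rivera: Rivera 5–4.
Pham vs Rivera: Rivera wins 7–2.
No nominee is unbeaten: Tanaka loses to Ivanov; Ivanov loses to Rivera; Pham loses to Tanaka; Rivera loses to Tanaka. In particular Tanaka > Rivera > Ivanov > Tanaka is a majority cycle — no Condorcet winner exists.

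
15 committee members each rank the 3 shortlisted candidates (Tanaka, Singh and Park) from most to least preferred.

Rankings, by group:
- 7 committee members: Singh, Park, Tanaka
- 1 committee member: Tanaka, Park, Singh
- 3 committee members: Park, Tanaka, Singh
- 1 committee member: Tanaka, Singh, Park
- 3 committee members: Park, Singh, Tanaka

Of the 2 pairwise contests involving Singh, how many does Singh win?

Singh against each rival (15 committee members):
Singh vs Tanaka: Singh preferred on 7+3 = 10 ballots; Singh wins 10–5.
Singh vs Park: Singh, 8–7.
Singh beats Tanaka, Park — 2 pairwise wins.

2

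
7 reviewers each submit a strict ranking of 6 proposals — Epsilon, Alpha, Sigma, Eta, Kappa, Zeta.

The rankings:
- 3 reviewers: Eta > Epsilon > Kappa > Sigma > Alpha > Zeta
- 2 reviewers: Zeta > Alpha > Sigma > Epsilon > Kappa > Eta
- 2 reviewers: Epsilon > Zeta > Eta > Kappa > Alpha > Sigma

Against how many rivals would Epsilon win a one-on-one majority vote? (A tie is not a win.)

Epsilon against each rival (7 reviewers):
Epsilon vs Alpha: Epsilon wins 5–2.
Epsilon–Sigma: Epsilon 5–2.
Epsilon vs Eta: 4 to 3, Epsilon.
Epsilon–Kappa: Epsilon 7–0.
Epsilon vs Zeta: Epsilon wins 5–2.
Epsilon beats Alpha, Sigma, Eta, Kappa, Zeta — 5 pairwise wins.

5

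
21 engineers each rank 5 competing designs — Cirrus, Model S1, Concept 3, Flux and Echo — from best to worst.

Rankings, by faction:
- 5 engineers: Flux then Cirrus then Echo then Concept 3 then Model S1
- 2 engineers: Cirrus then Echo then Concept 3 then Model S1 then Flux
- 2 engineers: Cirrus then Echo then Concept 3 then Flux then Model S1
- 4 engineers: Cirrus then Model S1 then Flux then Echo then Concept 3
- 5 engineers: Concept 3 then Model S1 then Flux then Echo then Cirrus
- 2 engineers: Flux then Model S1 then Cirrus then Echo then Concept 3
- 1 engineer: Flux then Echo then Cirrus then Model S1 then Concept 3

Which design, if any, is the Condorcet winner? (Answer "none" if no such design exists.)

Pairwise majorities:
Cirrus vs Model S1: 14 to 7, Cirrus.
Cirrus vs Concept 3: 16 to 5, Cirrus.
Cirrus vs Flux: 8 to 13, Flux.
Cirrus vs Echo: Cirrus preferred on 5+2+2+4+2 = 15 ballots; Cirrus wins 15–6.
Model S1 vs Concept 3: Model S1 is ranked higher on 4+2+1 = 7 ballots, Concept 3 on 14. Concept 3 wins 14–7.
Model S1 vs Flux: Model S1 preferred on 2+4+5 = 11 ballots; Model S1 wins 11–10.
Model S1 vs Echo: 4+5+2 = 11 for Model S1, 10 for Echo — Model S1 by 11–10.
Concept 3 vs Flux: Concept 3 is ranked higher on 2+2+5 = 9 ballots, Flux on 12. Flux wins 12–9.
Concept 3 vs Echo: Concept 3 is ranked higher on 5 ballots, Echo on 16. Echo wins 16–5.
Flux vs Echo: 17 to 4, Flux.
Each design drops at least one matchup (Cirrus loses to Flux; Model S1 loses to Cirrus; Concept 3 loses to Cirrus; Flux loses to Model S1; Echo loses to Cirrus); the cycle Cirrus beats Model S1 beats Flux beats Cirrus rules out a Condorcet winner.

none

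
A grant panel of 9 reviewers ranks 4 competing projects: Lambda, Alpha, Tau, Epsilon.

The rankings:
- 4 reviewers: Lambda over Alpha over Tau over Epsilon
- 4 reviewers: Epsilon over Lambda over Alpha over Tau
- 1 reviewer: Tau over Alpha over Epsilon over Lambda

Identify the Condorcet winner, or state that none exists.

Pairwise majorities:
Lambda vs Alpha: Lambda is ranked higher on 4+4 = 8 ballots, Alpha on 1. Lambda wins 8–1.
Lambda vs Tau: 4+4 = 8 for Lambda, 1 for Tau — Lambda by 8–1.
Lambda vs Epsilon: Lambda preferred on 4 ballots; Epsilon wins 5–4.
Alpha vs Tau: Alpha, 8–1.
Alpha vs Epsilon: Alpha, 5–4.
Tau vs Epsilon: Tau wins 5–4.
Every project loses at least once (Lambda loses to Epsilon; Alpha loses to Lambda; Tau loses to Lambda; Epsilon loses to Alpha). The majority relation contains the cycle Lambda > Alpha > Epsilon > Lambda, so there is no Condorcet winner.

none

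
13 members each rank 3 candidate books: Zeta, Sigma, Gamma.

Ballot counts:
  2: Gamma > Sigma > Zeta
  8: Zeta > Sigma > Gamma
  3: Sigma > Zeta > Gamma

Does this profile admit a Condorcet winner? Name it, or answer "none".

Zeta

Check each pair by majority over 13 ballots:
Zeta vs Sigma: 8 to 5, Zeta.
Zeta vs Gamma: Zeta is ranked higher on 8+3 = 11 ballots, Gamma on 2. Zeta wins 11–2.
Sigma vs Gamma: Sigma is ranked higher on 8+3 = 11 ballots, Gamma on 2. Sigma wins 11–2.
Only Zeta has no losses; Zeta is the Condorcet winner.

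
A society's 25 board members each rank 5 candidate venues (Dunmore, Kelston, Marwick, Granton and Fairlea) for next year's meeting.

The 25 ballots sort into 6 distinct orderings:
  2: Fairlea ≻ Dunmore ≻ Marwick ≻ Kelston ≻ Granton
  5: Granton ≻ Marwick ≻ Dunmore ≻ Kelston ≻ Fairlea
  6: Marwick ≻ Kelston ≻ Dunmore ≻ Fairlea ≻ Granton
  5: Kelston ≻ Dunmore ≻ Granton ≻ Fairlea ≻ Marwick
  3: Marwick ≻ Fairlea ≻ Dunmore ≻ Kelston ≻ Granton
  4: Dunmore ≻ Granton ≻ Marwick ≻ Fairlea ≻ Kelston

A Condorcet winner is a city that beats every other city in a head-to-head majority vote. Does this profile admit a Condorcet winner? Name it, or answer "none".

none

Pairwise majorities:
Dunmore vs Kelston: 2+5+3+4 = 14 for Dunmore, 11 for Kelston — Dunmore by 14–11.
Dunmore vs Marwick: Dunmore is ranked higher on 2+5+4 = 11 ballots, Marwick on 14. Marwick wins 14–11.
Dunmore–Granton: Dunmore 20–5.
Dunmore vs Fairlea: Dunmore preferred on 5+6+5+4 = 20 ballots; Dunmore wins 20–5.
Kelston vs Marwick: 5 for Kelston, 20 for Marwick — Marwick by 20–5.
Kelston vs Granton: Kelston is ranked higher on 2+6+5+3 = 16 ballots, Granton on 9. Kelston wins 16–9.
Kelston vs Fairlea: Kelston, 16–9.
Marwick–Granton: Granton 14–11.
Marwick vs Fairlea: 5+6+3+4 = 18 for Marwick, 7 for Fairlea — Marwick by 18–7.
Granton vs Fairlea: 14 to 11, Granton.
No city is unbeaten: Dunmore loses to Marwick; Kelston loses to Dunmore; Marwick loses to Granton; Granton loses to Dunmore; Fairlea loses to Dunmore. In particular Dunmore → Granton → Marwick → Dunmore is a majority cycle — no Condorcet winner exists.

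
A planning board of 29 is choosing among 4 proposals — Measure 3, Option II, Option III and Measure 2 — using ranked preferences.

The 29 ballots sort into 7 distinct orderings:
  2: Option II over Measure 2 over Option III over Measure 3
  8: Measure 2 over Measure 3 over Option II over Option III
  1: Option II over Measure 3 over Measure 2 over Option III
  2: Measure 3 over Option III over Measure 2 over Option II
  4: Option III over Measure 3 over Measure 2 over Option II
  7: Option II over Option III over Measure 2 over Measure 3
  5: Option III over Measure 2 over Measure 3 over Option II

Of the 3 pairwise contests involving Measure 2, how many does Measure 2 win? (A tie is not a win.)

Measure 2 against each rival (29 council members):
Measure 2–Measure 3: Measure 2 22–7.
Measure 2 vs Option II: Measure 2 wins 19–10.
Measure 2 vs Option III: Measure 2 preferred on 2+8+1 = 11 ballots; Option III wins 18–11.
Measure 2 beats Measure 3, Option II; loses to Option III — 2 pairwise wins.

2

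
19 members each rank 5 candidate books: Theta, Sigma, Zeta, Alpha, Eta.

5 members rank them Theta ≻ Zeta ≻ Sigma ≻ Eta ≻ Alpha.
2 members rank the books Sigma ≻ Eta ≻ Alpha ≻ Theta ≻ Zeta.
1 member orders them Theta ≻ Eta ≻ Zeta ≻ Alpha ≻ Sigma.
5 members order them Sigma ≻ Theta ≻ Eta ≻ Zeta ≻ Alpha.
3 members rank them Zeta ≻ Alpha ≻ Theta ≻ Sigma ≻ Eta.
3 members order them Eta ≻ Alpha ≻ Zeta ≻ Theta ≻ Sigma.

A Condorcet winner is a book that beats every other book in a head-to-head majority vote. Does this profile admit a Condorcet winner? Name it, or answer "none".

Theta

Pairwise majorities:
Theta vs Sigma: Theta wins 12–7.
Theta vs Zeta: Theta, 13–6.
Theta–Alpha: Theta 11–8.
Theta vs Eta: Theta, 14–5.
Sigma–Zeta: Zeta 12–7.
Sigma vs Alpha: Sigma, 12–7.
Sigma vs Eta: Sigma wins 15–4.
Zeta vs Alpha: Zeta, 14–5.
Zeta vs Eta: Eta, 11–8.
Alpha–Eta: Eta 16–3.
Only Theta has no losses; Theta is the Condorcet winner.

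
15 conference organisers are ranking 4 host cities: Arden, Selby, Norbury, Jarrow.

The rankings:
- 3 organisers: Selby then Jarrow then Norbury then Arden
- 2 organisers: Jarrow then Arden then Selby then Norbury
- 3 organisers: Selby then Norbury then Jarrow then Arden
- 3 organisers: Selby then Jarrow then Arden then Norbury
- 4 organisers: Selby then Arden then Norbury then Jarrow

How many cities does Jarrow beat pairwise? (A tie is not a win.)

Jarrow against each rival (15 organisers):
Jarrow vs Arden: Jarrow wins 11–4.
Jarrow vs Selby: 2 for Jarrow, 13 for Selby — Selby by 13–2.
Jarrow vs Norbury: Jarrow, 8–7.
Jarrow beats Arden, Norbury; loses to Selby — 2 pairwise wins.

2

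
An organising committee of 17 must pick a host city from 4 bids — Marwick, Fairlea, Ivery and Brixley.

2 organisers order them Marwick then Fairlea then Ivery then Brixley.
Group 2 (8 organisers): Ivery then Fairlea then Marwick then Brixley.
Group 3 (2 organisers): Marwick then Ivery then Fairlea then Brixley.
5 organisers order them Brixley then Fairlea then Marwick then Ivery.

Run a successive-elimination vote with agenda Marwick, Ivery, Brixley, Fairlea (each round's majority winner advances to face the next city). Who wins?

Round 1: Marwick vs Ivery — 9–8, Marwick advances.
Round 2: Marwick vs Brixley — 12–5, Marwick advances.
Round 3: Marwick vs Fairlea — 4–13, Fairlea advances.
Fairlea survives the agenda.

Fairlea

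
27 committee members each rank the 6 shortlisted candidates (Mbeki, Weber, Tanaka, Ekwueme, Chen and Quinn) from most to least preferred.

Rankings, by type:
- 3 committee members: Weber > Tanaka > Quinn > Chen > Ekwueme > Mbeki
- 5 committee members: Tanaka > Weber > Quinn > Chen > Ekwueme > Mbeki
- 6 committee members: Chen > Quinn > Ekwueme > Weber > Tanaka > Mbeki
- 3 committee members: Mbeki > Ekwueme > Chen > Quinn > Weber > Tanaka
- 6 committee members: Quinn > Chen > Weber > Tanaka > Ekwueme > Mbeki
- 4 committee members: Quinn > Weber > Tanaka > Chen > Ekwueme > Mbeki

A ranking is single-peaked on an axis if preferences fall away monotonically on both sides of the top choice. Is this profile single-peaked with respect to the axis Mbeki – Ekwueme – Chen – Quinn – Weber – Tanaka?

Axis positions: Mbeki=1, Ekwueme=2, Chen=3, Quinn=4, Weber=5, Tanaka=6.
Type 1 (peak Weber at position 5): ranking walks positions 5-6-4-3-2-1, expanding outward from the peak — single-peaked.
Type 2 (peak Tanaka at position 6): ranking walks positions 6-5-4-3-2-1, expanding outward from the peak — single-peaked.
Type 3 (peak Chen at position 3): ranking walks positions 3-4-2-5-6-1, expanding outward from the peak — single-peaked.
Type 4 (peak Mbeki at position 1): ranking walks positions 1-2-3-4-5-6, expanding outward from the peak — single-peaked.
Type 5 (peak Quinn at position 4): ranking walks positions 4-3-5-6-2-1, expanding outward from the peak — single-peaked.
Type 6 (peak Quinn at position 4): ranking walks positions 4-5-6-3-2-1, expanding outward from the peak — single-peaked.
Every ranking is single-peaked on this axis.

yes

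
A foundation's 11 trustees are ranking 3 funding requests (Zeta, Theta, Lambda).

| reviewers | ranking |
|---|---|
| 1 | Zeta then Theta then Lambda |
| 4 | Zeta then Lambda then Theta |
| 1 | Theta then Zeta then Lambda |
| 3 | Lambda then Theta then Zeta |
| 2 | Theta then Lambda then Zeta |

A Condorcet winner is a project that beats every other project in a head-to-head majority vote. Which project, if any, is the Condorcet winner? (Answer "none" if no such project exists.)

Pairwise majorities:
Zeta vs Theta: Zeta preferred on 1+4 = 5 ballots; Theta wins 6–5.
Zeta vs Lambda: 6 to 5, Zeta.
Theta vs Lambda: Lambda, 7–4.
No project is unbeaten: Zeta loses to Theta; Theta loses to Lambda; Lambda loses to Zeta. In particular Zeta > Lambda > Theta > Zeta is a majority cycle — no Condorcet winner exists.

none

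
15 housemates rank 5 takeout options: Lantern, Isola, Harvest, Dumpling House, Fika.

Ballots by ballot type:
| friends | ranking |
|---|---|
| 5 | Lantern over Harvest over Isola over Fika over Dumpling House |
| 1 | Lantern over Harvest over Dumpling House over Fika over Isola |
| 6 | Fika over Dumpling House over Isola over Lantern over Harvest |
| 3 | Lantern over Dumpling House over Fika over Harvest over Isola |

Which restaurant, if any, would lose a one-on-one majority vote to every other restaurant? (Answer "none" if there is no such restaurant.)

Head-to-head results (15 friends):
Lantern–Isola: Lantern 9–6.
Lantern vs Harvest: Lantern preferred on 5+1+6+3 = 15 ballots; Lantern wins 15–0.
Lantern vs Dumpling House: 9 to 6, Lantern.
Lantern–Fika: Lantern 9–6.
Isola–Harvest: Harvest 9–6.
Isola vs Dumpling House: 5 to 10, Dumpling House.
Isola vs Fika: 5 for Isola, 10 for Fika — Fika by 10–5.
Harvest vs Dumpling House: 5+1 = 6 for Harvest, 9 for Dumpling House — Dumpling House by 9–6.
Harvest vs Fika: Harvest preferred on 5+1 = 6 ballots; Fika wins 9–6.
Dumpling House vs Fika: 1+3 = 4 for Dumpling House, 11 for Fika — Fika by 11–4.
Isola loses to every other restaurant — it is the Condorcet loser.

Isola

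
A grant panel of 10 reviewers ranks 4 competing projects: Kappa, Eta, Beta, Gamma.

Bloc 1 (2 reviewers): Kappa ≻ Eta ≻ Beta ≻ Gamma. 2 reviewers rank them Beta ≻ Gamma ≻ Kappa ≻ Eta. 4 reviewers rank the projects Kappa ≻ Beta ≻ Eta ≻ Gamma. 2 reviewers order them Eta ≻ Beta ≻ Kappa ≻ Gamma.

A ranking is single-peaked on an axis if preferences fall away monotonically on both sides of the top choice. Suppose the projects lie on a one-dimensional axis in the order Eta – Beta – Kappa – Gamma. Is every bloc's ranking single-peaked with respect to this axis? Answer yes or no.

Axis positions: Eta=1, Beta=2, Kappa=3, Gamma=4.
Bloc 1: ranking walks positions 3-1-2-4; Eta is ranked above Beta even though Beta lies between Eta and the peak Kappa on the axis — preferences dip and rise again. Not single-peaked.
Bloc 2: ranking walks positions 2-4-3-1; Gamma is ranked above Kappa even though Kappa lies between Gamma and the peak Beta on the axis — preferences dip and rise again. Not single-peaked.
Bloc 3 (peak Kappa at position 3): ranking walks positions 3-2-1-4, expanding outward from the peak — single-peaked.
Bloc 4 (peak Eta at position 1): ranking walks positions 1-2-3-4, expanding outward from the peak — single-peaked.
Bloc 1 violates single-peakedness, so the profile is not single-peaked on this axis.

no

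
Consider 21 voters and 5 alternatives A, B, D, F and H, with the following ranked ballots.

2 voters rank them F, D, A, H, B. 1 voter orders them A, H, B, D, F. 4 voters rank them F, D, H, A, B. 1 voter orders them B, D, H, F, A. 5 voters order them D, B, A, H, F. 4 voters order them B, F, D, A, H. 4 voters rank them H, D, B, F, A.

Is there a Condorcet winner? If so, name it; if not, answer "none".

D

Head-to-head results (21 voters):
A vs B: A is ranked higher on 2+1+4 = 7 ballots, B on 14. B wins 14–7.
A vs D: D, 20–1.
A vs F: 1+5 = 6 for A, 15 for F — F by 15–6.
A vs H: A preferred on 2+1+5+4 = 12 ballots; A wins 12–9.
B vs D: B preferred on 1+1+4 = 6 ballots; D wins 15–6.
B vs F: B wins 15–6.
B vs H: H, 11–10.
D–F: D 11–10.
D vs H: D preferred on 2+4+1+5+4 = 16 ballots; D wins 16–5.
F–H: H 11–10.
D defeats every rival head-to-head and is the Condorcet winner.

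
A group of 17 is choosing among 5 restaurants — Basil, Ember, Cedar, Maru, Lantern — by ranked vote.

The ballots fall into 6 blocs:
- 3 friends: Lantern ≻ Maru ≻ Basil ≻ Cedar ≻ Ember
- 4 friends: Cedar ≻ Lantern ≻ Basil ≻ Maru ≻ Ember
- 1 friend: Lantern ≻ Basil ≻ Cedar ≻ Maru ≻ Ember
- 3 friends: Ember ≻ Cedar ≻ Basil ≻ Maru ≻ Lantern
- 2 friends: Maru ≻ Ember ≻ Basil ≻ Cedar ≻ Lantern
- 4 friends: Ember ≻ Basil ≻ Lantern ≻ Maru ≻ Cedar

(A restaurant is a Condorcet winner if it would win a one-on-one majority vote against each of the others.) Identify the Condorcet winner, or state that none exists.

Check each pair by majority over 17 ballots:
Basil vs Ember: 8 to 9, Ember.
Basil vs Cedar: Basil is ranked higher on 3+1+2+4 = 10 ballots, Cedar on 7. Basil wins 10–7.
Basil vs Maru: Basil wins 12–5.
Basil vs Lantern: 3+2+4 = 9 for Basil, 8 for Lantern — Basil by 9–8.
Ember vs Cedar: 3+2+4 = 9 for Ember, 8 for Cedar — Ember by 9–8.
Ember vs Maru: Ember is ranked higher on 3+4 = 7 ballots, Maru on 10. Maru wins 10–7.
Ember–Lantern: Ember 9–8.
Cedar–Maru: Maru 9–8.
Cedar vs Lantern: 9 to 8, Cedar.
Maru vs Lantern: 3+2 = 5 for Maru, 12 for Lantern — Lantern by 12–5.
No restaurant is unbeaten: Basil loses to Ember; Ember loses to Maru; Cedar loses to Basil; Maru loses to Basil; Lantern loses to Basil. In particular Basil beats Maru beats Ember beats Basil is a majority cycle — no Condorcet winner exists.

none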